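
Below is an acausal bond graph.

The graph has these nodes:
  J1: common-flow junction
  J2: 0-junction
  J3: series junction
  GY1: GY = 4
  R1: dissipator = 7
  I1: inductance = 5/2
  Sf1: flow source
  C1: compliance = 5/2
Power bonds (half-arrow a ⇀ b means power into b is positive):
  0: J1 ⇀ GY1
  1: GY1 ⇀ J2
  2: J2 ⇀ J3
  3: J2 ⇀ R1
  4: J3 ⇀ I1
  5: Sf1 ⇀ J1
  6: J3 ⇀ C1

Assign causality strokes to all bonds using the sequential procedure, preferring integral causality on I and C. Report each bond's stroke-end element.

β0 |J1
β1 |J2
β2 |J3
β3 |R1
β4 |I1
β5 |Sf1
β6 |J3

bond 5 stroke at Sf1  (source Sf1 imposes f)
bond 0 stroke at J1  (common-f at J1 fixed by 5)
bond 1 stroke at J2  (GY1: gyrator matches bond 0)
bond 2 stroke at J3  (J2: bond 1 brought effort, rest push out)
bond 3 stroke at R1  (J2: bond 1 brought effort, rest push out)
bond 4 stroke at I1  (prefer integral on I1)
bond 6 stroke at J3  (J3 flow already set via bond 4)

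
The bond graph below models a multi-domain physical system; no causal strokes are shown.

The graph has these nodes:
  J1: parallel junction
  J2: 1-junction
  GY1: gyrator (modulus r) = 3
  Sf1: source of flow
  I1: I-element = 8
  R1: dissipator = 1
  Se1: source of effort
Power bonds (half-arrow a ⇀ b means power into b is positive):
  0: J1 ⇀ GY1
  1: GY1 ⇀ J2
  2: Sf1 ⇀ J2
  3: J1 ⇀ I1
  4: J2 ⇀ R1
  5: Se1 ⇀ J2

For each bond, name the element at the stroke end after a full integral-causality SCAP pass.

β2 →Sf1  (Sf1: flow source, stroke at near end)
β5 →J2  (Se1 fixes effort; stroke away)
β1 →J2  (common-f at J2 fixed by 2)
β4 →J2  (1-jn J2 has f-setter on 2)
β0 →J1  (GY1 both-in/both-out from 1)
β3 →I1  (common-e at J1 fixed by 0)

bond 0 →J1
bond 1 →J2
bond 2 →Sf1
bond 3 →I1
bond 4 →J2
bond 5 →J2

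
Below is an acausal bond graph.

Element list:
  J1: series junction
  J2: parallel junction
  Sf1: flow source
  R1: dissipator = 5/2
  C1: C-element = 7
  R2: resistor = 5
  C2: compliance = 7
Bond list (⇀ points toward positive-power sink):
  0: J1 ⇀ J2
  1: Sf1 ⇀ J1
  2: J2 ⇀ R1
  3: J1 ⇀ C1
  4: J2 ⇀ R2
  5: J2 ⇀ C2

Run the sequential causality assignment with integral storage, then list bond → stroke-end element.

b1 →Sf1  (Sf1 (Sf) sets flow on bond)
b0 →J1  (common-f at J1 fixed by 1)
b3 →J1  (1-jn J1 has f-setter on 1)
b5 →J2  (C2 integral (e out))
b2 →R1  (J2 effort already set via bond 5)
b4 →R2  (J2 effort already set via bond 5)

bond 0 →J1
bond 1 →Sf1
bond 2 →R1
bond 3 →J1
bond 4 →R2
bond 5 →J2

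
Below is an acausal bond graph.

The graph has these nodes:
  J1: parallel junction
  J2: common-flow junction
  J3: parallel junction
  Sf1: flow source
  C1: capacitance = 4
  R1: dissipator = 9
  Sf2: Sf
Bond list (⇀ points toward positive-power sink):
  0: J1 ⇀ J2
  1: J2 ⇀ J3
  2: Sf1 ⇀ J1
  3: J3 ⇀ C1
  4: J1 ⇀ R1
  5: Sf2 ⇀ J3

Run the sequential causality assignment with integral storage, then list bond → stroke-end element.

#0 →J1
#1 →J2
#2 →Sf1
#3 →J3
#4 →R1
#5 →Sf2

β2 →Sf1  (Sf1: flow source, stroke at near end)
β5 →Sf2  (Sf2 (Sf) sets flow on bond)
β3 →J3  (C1 outputs effort q/C1)
β1 →J2  (J3 effort already set via bond 3)
β0 →J1  (closing 1-jn rule on J2)
β4 →R1  (common-e at J1 fixed by 0)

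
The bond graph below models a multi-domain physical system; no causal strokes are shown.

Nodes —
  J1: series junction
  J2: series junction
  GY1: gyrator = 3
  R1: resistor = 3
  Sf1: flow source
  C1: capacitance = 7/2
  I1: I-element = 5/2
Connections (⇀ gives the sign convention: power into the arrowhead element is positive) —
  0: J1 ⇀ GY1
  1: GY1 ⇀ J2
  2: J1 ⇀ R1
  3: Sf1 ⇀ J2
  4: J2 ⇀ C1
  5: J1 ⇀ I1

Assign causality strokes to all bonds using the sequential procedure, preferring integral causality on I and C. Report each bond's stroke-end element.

#3 stroke→Sf1  (Sf1: flow source, stroke at near end)
#1 stroke→J2  (common-f at J2 fixed by 3)
#4 stroke→J2  (common-f at J2 fixed by 3)
#0 stroke→J1  (through GY1, causality inverts; strokes same side of GY1)
#5 stroke→I1  (I1 outputs flow p/I1)
#2 stroke→J1  (common-f at J1 fixed by 5)

β0 stroke→J1
β1 stroke→J2
β2 stroke→J1
β3 stroke→Sf1
β4 stroke→J2
β5 stroke→I1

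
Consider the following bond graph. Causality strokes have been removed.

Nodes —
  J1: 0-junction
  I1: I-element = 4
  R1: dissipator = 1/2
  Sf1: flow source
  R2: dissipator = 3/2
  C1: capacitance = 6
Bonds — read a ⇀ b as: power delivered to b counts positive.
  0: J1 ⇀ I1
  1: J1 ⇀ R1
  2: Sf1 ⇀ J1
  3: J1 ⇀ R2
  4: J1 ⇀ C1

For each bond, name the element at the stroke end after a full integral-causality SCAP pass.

#0 stroke→I1
#1 stroke→R1
#2 stroke→Sf1
#3 stroke→R2
#4 stroke→J1

#2 |Sf1  (Sf1 (Sf) sets flow on bond)
#0 |I1  (I1: I, integral causality)
#4 |J1  (C1 outputs effort q/C1)
#1 |R1  (common-e at J1 fixed by 4)
#3 |R2  (J1: bond 4 brought effort, rest push out)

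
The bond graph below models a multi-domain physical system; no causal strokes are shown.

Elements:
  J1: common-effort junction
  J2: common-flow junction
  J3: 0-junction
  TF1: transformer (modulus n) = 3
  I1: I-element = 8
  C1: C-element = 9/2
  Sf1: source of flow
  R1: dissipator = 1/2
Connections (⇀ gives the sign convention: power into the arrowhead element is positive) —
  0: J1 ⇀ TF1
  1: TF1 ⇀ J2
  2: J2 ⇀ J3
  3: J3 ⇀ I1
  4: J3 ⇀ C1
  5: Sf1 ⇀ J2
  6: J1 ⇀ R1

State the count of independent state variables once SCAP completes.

2  (C1, I1 all integral)

b5 →Sf1  (Sf1 (Sf) sets flow on bond)
b1 →J2  (common-f at J2 fixed by 5)
b2 →J2  (J2 flow already set via bond 5)
b0 →TF1  (TF TF1: opposite of bond 1)
b6 →J1  (closing 0-jn rule on J1)
b3 →I1  (I1: I, integral causality)
b4 →J3  (J3 needs exactly one e-in)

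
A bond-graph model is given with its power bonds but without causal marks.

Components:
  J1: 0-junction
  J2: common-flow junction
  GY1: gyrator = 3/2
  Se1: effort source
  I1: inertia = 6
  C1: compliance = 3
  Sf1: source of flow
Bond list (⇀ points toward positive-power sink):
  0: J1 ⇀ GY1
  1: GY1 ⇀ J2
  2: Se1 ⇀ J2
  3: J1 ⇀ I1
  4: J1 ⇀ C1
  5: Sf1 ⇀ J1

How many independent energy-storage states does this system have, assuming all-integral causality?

2  (C1, I1 all integral)

b2 |J2  (Se1 fixes effort; stroke away)
b5 |Sf1  (source Sf1 imposes f)
b1 |GY1  (only one flow-in slot at J2)
b0 |GY1  (GY GY1: same side as bond 1)
b3 |I1  (I1 outputs flow p/I1)
b4 |J1  (J1 needs exactly one e-in)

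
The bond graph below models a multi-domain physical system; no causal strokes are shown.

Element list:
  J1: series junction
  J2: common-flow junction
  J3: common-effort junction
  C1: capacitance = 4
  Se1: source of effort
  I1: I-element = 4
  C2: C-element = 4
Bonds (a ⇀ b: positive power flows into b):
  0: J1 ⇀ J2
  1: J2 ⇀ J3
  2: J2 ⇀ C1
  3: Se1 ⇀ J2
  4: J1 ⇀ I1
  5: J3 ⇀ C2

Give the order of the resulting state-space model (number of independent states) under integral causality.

3  (C1, C2, I1 all integral)

#3 |J2  (source Se1 imposes e)
#2 |J2  (C1 outputs effort q/C1)
#4 |I1  (I1: I, integral causality)
#0 |J1  (common-f at J1 fixed by 4)
#1 |J2  (J2: bond 0 brought flow, rest push out)
#5 |J3  (J3: last free bond brings effort in)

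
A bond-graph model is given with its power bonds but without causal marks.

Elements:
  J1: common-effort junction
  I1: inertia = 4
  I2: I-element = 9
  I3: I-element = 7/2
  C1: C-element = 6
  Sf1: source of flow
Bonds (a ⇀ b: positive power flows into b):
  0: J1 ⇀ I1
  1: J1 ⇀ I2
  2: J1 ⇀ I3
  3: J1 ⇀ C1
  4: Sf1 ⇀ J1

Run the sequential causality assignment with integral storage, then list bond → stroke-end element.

bond 4 →Sf1  (Sf1 fixes flow; stroke at Sf1)
bond 0 →I1  (prefer integral on I1)
bond 1 →I2  (prefer integral on I2)
bond 2 →I3  (prefer integral on I3)
bond 3 →J1  (J1 needs exactly one e-in)

b0 stroke→I1
b1 stroke→I2
b2 stroke→I3
b3 stroke→J1
b4 stroke→Sf1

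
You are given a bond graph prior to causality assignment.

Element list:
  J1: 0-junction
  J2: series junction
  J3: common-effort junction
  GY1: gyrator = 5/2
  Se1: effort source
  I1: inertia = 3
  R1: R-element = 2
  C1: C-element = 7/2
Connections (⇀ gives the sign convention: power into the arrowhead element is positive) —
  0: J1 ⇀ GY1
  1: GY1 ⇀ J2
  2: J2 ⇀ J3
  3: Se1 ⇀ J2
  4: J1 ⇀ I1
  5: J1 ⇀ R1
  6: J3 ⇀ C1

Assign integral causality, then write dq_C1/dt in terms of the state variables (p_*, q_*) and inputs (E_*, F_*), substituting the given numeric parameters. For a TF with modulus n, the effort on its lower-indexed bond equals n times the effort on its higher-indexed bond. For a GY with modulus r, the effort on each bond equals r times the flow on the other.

β3 →J2  (Se1 fixes effort; stroke away)
β4 →I1  (I1 outputs flow p/I1)
β6 →J3  (C1 integral (e out))
β2 →J2  (J3 effort already set via bond 6)
β1 →GY1  (J2 needs exactly one f-in)
β0 →GY1  (GY GY1: same side as bond 1)
β5 →J1  (J1 needs exactly one e-in)

dq_C1/dt = 8*E_Se1/25 - 4*p_I1/15 - 16*q_C1/175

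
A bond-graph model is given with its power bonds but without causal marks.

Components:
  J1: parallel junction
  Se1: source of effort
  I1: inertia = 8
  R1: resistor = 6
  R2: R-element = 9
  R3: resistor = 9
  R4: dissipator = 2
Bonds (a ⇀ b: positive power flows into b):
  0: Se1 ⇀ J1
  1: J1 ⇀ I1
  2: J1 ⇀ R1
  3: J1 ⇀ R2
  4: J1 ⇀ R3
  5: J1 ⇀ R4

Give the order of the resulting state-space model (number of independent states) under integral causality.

bond 0 stroke→J1  (Se1: effort source, stroke at far end)
bond 1 stroke→I1  (J1 effort already set via bond 0)
bond 2 stroke→R1  (common-e at J1 fixed by 0)
bond 3 stroke→R2  (0-jn J1 has e-setter on 0)
bond 4 stroke→R3  (J1: bond 0 brought effort, rest push out)
bond 5 stroke→R4  (J1 effort already set via bond 0)

1  (I1 all integral)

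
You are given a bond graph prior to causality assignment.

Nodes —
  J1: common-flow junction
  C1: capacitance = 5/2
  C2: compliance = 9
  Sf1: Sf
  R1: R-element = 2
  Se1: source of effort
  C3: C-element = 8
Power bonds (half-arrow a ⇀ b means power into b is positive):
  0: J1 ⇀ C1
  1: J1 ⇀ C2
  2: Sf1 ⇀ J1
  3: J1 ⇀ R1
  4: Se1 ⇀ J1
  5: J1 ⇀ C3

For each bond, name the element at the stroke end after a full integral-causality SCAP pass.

b2 stroke at Sf1  (Sf1 fixes flow; stroke at Sf1)
b4 stroke at J1  (Se1: effort source, stroke at far end)
b0 stroke at J1  (J1: bond 2 brought flow, rest push out)
b1 stroke at J1  (J1 flow already set via bond 2)
b3 stroke at J1  (J1 flow already set via bond 2)
b5 stroke at J1  (1-jn J1 has f-setter on 2)

β0 →J1
β1 →J1
β2 →Sf1
β3 →J1
β4 →J1
β5 →J1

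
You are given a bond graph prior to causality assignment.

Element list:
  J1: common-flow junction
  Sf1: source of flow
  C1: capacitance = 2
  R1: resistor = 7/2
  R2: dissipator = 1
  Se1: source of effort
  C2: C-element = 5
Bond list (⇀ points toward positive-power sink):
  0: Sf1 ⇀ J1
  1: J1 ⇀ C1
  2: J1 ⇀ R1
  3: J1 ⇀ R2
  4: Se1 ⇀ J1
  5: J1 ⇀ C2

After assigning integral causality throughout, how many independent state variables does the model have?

2  (C1, C2 all integral)

b0 stroke at Sf1  (Sf1 fixes flow; stroke at Sf1)
b4 stroke at J1  (source Se1 imposes e)
b1 stroke at J1  (common-f at J1 fixed by 0)
b2 stroke at J1  (common-f at J1 fixed by 0)
b3 stroke at J1  (J1 flow already set via bond 0)
b5 stroke at J1  (common-f at J1 fixed by 0)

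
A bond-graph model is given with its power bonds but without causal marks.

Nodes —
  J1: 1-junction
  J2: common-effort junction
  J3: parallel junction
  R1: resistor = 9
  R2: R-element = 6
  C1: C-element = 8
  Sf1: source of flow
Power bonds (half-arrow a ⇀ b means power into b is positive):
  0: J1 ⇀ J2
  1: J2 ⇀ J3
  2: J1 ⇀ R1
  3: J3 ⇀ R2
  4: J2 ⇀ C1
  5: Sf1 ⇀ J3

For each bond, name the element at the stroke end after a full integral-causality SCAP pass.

bond 0 stroke at J1
bond 1 stroke at J3
bond 2 stroke at R1
bond 3 stroke at R2
bond 4 stroke at J2
bond 5 stroke at Sf1

β5 →Sf1  (Sf1 (Sf) sets flow on bond)
β4 →J2  (prefer integral on C1)
β0 →J1  (J2 effort already set via bond 4)
β1 →J3  (J2: bond 4 brought effort, rest push out)
β3 →R2  (common-e at J3 fixed by 1)
β2 →R1  (J1 needs exactly one f-in)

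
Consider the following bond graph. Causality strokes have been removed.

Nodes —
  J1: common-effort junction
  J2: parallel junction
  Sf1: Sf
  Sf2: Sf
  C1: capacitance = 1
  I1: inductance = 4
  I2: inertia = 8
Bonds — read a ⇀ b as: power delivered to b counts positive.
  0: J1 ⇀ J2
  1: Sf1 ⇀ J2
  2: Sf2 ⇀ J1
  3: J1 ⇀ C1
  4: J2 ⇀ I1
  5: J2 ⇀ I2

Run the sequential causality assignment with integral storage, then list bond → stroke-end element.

#1 |Sf1  (Sf1 (Sf) sets flow on bond)
#2 |Sf2  (Sf2 fixes flow; stroke at Sf2)
#3 |J1  (C1: C, integral causality)
#0 |J2  (common-e at J1 fixed by 3)
#4 |I1  (J2 effort already set via bond 0)
#5 |I2  (J2 effort already set via bond 0)

bond 0 |J2
bond 1 |Sf1
bond 2 |Sf2
bond 3 |J1
bond 4 |I1
bond 5 |I2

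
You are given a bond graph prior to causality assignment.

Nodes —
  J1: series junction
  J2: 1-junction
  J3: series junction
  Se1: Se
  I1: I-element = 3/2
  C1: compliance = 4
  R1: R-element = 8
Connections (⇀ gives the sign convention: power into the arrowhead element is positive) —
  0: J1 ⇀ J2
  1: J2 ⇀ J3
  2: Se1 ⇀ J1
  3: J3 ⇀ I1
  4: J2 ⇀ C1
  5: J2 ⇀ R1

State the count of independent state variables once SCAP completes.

2  (C1, I1 all integral)

b2 |J1  (Se1 fixes effort; stroke away)
b0 |J2  (J1: last free bond brings flow in)
b3 |I1  (prefer integral on I1)
b1 |J3  (J3 flow already set via bond 3)
b4 |J2  (1-jn J2 has f-setter on 1)
b5 |J2  (J2 flow already set via bond 1)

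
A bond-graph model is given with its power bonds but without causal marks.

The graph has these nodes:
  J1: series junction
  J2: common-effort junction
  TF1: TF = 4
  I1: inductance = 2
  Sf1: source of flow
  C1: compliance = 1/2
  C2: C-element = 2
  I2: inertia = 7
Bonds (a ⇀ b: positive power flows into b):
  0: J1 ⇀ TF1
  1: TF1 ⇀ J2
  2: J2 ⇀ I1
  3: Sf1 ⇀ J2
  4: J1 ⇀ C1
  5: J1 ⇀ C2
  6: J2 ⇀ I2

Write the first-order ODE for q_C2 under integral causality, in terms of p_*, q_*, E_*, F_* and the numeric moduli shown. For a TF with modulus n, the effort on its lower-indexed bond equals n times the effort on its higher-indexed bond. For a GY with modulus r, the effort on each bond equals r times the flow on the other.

b3 stroke→Sf1  (Sf1 fixes flow; stroke at Sf1)
b2 stroke→I1  (I1 integral (f out))
b4 stroke→J1  (C1 integral (e out))
b5 stroke→J1  (C2 integral (e out))
b0 stroke→TF1  (only one flow-in slot at J1)
b1 stroke→J2  (TF TF1: opposite of bond 0)
b6 stroke→I2  (J2 effort already set via bond 1)

dq_C2/dt = -F_Sf1/4 + p_I1/8 + p_I2/28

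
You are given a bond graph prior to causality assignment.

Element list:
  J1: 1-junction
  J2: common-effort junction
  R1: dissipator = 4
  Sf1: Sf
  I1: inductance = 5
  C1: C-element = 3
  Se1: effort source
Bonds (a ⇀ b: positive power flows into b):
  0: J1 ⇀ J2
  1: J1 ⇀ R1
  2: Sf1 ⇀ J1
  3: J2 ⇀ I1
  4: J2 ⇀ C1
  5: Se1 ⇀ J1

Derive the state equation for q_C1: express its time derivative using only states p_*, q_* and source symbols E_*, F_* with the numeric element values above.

dq_C1/dt = F_Sf1 - p_I1/5

β2 |Sf1  (Sf1 fixes flow; stroke at Sf1)
β5 |J1  (Se1 (Se) sets effort on bond)
β0 |J1  (1-jn J1 has f-setter on 2)
β1 |J1  (common-f at J1 fixed by 2)
β3 |I1  (prefer integral on I1)
β4 |J2  (closing 0-jn rule on J2)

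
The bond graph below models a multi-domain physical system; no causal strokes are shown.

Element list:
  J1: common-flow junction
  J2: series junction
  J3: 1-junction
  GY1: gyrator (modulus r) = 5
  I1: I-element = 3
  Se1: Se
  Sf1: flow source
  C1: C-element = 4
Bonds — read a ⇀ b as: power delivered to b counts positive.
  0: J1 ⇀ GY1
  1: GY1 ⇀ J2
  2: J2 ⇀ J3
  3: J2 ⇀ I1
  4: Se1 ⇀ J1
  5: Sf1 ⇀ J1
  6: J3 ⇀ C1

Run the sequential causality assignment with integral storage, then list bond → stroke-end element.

#0 |J1
#1 |J2
#2 |J2
#3 |I1
#4 |J1
#5 |Sf1
#6 |J3

bond 4 stroke at J1  (source Se1 imposes e)
bond 5 stroke at Sf1  (Sf1 (Sf) sets flow on bond)
bond 0 stroke at J1  (J1 flow already set via bond 5)
bond 1 stroke at J2  (GY1: gyrator matches bond 0)
bond 3 stroke at I1  (I1 outputs flow p/I1)
bond 2 stroke at J2  (common-f at J2 fixed by 3)
bond 6 stroke at J3  (1-jn J3 has f-setter on 2)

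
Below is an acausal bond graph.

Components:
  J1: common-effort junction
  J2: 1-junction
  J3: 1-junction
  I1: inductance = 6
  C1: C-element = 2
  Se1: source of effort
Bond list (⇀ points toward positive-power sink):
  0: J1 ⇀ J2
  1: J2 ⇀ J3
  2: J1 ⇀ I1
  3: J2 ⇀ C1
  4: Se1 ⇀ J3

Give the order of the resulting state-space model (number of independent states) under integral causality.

2  (C1, I1 all integral)

β4 |J3  (Se1 fixes effort; stroke away)
β1 |J2  (only one flow-in slot at J3)
β2 |I1  (prefer integral on I1)
β0 |J1  (J1: last free bond brings effort in)
β3 |J2  (common-f at J2 fixed by 0)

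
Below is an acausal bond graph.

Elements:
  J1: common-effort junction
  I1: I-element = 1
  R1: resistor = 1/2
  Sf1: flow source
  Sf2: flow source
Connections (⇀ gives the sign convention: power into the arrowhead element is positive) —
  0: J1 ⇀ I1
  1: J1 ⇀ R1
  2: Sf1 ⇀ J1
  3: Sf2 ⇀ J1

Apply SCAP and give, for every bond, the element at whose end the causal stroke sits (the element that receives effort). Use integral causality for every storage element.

bond 2 |Sf1  (Sf1 (Sf) sets flow on bond)
bond 3 |Sf2  (source Sf2 imposes f)
bond 0 |I1  (I1 integral (f out))
bond 1 |J1  (closing 0-jn rule on J1)

b0 stroke→I1
b1 stroke→J1
b2 stroke→Sf1
b3 stroke→Sf2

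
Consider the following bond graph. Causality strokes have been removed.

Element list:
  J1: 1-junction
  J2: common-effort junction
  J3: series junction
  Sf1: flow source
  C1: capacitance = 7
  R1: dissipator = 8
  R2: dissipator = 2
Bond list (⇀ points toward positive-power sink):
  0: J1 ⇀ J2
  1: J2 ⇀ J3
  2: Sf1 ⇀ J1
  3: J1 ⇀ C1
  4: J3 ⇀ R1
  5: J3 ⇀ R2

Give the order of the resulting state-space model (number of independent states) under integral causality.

bond 2 stroke at Sf1  (Sf1 (Sf) sets flow on bond)
bond 0 stroke at J1  (J1 flow already set via bond 2)
bond 3 stroke at J1  (1-jn J1 has f-setter on 2)
bond 1 stroke at J2  (closing 0-jn rule on J2)
bond 4 stroke at J3  (1-jn J3 has f-setter on 1)
bond 5 stroke at J3  (J3: bond 1 brought flow, rest push out)

1  (C1 all integral)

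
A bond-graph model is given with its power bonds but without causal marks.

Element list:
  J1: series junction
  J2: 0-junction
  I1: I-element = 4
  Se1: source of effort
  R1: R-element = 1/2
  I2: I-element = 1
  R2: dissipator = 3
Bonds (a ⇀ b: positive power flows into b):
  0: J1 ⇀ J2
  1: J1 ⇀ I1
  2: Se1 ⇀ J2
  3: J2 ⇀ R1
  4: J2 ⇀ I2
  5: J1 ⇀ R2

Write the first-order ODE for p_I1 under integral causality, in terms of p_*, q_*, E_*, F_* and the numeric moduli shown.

β2 →J2  (Se1 (Se) sets effort on bond)
β0 →J1  (J2: bond 2 brought effort, rest push out)
β3 →R1  (common-e at J2 fixed by 2)
β4 →I2  (0-jn J2 has e-setter on 2)
β1 →I1  (I1 outputs flow p/I1)
β5 →J1  (1-jn J1 has f-setter on 1)

dp_I1/dt = -E_Se1 - 3*p_I1/4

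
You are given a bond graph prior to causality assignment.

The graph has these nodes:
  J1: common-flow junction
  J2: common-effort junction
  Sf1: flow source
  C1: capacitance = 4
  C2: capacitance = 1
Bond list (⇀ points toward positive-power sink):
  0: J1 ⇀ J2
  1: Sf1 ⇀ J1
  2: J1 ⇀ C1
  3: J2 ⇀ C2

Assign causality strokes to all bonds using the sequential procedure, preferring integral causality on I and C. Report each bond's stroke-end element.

β1 |Sf1  (Sf1: flow source, stroke at near end)
β0 |J1  (common-f at J1 fixed by 1)
β2 |J1  (J1 flow already set via bond 1)
β3 |J2  (only one effort-in slot at J2)

b0 stroke at J1
b1 stroke at Sf1
b2 stroke at J1
b3 stroke at J2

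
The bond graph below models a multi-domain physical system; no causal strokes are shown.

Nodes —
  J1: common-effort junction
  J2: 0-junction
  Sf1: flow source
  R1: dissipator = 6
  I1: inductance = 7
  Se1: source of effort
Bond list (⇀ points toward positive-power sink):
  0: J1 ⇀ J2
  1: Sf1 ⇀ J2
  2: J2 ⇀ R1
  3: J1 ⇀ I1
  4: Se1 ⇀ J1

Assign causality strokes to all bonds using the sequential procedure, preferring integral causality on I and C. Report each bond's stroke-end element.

b0 stroke→J2
b1 stroke→Sf1
b2 stroke→R1
b3 stroke→I1
b4 stroke→J1

#1 stroke at Sf1  (source Sf1 imposes f)
#4 stroke at J1  (Se1: effort source, stroke at far end)
#0 stroke at J2  (J1: bond 4 brought effort, rest push out)
#3 stroke at I1  (J1: bond 4 brought effort, rest push out)
#2 stroke at R1  (J2: bond 0 brought effort, rest push out)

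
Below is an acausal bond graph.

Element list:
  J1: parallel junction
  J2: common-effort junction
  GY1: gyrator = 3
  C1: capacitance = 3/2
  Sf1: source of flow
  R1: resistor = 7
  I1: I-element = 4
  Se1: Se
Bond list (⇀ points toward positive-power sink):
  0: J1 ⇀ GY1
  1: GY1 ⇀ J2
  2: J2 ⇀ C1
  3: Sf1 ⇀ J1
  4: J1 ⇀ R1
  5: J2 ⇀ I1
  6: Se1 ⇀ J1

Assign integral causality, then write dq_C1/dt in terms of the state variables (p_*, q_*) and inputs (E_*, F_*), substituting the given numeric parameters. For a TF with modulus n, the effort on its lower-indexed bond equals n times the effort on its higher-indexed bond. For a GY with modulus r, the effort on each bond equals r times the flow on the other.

dq_C1/dt = E_Se1/3 - p_I1/4

β3 stroke→Sf1  (Sf1 fixes flow; stroke at Sf1)
β6 stroke→J1  (Se1 fixes effort; stroke away)
β0 stroke→GY1  (0-jn J1 has e-setter on 6)
β4 stroke→R1  (J1 effort already set via bond 6)
β1 stroke→GY1  (GY1: gyrator matches bond 0)
β2 stroke→J2  (prefer integral on C1)
β5 stroke→I1  (J2: bond 2 brought effort, rest push out)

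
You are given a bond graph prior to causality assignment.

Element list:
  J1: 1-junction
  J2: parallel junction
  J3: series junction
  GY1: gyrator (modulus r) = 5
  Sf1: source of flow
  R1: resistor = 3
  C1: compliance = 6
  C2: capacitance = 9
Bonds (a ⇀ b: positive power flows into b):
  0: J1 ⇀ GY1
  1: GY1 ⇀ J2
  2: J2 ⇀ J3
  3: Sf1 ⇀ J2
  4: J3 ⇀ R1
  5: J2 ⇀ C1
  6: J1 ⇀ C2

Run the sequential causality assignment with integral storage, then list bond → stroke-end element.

bond 3 stroke→Sf1  (Sf1 fixes flow; stroke at Sf1)
bond 5 stroke→J2  (C1: C, integral causality)
bond 1 stroke→GY1  (J2 effort already set via bond 5)
bond 2 stroke→J3  (J2: bond 5 brought effort, rest push out)
bond 4 stroke→R1  (J3 needs exactly one f-in)
bond 0 stroke→GY1  (GY GY1: same side as bond 1)
bond 6 stroke→J1  (J1: bond 0 brought flow, rest push out)

#0 →GY1
#1 →GY1
#2 →J3
#3 →Sf1
#4 →R1
#5 →J2
#6 →J1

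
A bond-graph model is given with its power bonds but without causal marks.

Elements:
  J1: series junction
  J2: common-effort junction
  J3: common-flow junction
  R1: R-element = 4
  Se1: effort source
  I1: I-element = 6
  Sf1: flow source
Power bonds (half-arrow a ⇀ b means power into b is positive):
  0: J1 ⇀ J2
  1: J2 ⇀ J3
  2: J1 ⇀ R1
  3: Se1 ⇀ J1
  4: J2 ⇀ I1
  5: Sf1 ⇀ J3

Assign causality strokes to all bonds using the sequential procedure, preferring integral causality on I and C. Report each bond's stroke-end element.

b3 |J1  (Se1: effort source, stroke at far end)
b5 |Sf1  (Sf1 (Sf) sets flow on bond)
b1 |J3  (J3: bond 5 brought flow, rest push out)
b4 |I1  (I1 outputs flow p/I1)
b0 |J2  (only one effort-in slot at J2)
b2 |J1  (J1 flow already set via bond 0)

bond 0 stroke at J2
bond 1 stroke at J3
bond 2 stroke at J1
bond 3 stroke at J1
bond 4 stroke at I1
bond 5 stroke at Sf1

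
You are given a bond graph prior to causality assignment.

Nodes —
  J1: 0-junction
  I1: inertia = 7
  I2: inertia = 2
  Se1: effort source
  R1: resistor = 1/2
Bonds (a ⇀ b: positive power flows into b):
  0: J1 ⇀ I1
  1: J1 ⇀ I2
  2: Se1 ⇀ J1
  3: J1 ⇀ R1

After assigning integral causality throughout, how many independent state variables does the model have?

#2 →J1  (source Se1 imposes e)
#0 →I1  (J1 effort already set via bond 2)
#1 →I2  (J1 effort already set via bond 2)
#3 →R1  (J1 effort already set via bond 2)

2  (I1, I2 all integral)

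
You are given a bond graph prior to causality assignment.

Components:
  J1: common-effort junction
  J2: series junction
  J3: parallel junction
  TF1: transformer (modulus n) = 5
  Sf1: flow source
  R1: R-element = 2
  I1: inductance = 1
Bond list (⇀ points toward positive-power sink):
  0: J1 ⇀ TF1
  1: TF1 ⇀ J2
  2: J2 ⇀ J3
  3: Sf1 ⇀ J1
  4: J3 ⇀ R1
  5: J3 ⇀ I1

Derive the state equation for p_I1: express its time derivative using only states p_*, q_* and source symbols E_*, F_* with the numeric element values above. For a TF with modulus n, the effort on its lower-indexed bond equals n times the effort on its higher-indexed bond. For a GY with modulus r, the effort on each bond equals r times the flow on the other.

bond 3 →Sf1  (Sf1 (Sf) sets flow on bond)
bond 0 →J1  (J1: last free bond brings effort in)
bond 1 →TF1  (TF TF1: opposite of bond 0)
bond 2 →J2  (common-f at J2 fixed by 1)
bond 5 →I1  (prefer integral on I1)
bond 4 →J3  (J3: last free bond brings effort in)

dp_I1/dt = 10*F_Sf1 - 2*p_I1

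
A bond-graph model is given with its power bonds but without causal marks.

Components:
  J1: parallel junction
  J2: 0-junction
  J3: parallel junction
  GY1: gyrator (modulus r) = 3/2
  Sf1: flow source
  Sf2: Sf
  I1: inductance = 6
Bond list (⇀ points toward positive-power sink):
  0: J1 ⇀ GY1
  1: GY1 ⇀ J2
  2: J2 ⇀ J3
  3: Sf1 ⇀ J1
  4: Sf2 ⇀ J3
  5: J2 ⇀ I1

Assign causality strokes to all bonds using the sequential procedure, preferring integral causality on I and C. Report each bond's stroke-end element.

b3 stroke at Sf1  (source Sf1 imposes f)
b4 stroke at Sf2  (source Sf2 imposes f)
b0 stroke at J1  (J1 needs exactly one e-in)
b2 stroke at J3  (only one effort-in slot at J3)
b1 stroke at J2  (GY1 both-in/both-out from 0)
b5 stroke at I1  (0-jn J2 has e-setter on 1)

b0 stroke at J1
b1 stroke at J2
b2 stroke at J3
b3 stroke at Sf1
b4 stroke at Sf2
b5 stroke at I1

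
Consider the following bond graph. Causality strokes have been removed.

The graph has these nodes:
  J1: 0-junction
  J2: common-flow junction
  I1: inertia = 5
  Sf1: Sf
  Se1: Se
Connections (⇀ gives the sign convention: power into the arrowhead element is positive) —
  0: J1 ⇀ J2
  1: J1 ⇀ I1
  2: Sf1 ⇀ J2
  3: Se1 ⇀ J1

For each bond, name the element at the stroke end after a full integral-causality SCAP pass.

#0 stroke at J2
#1 stroke at I1
#2 stroke at Sf1
#3 stroke at J1

β2 |Sf1  (source Sf1 imposes f)
β3 |J1  (Se1: effort source, stroke at far end)
β0 |J2  (common-e at J1 fixed by 3)
β1 |I1  (J1 effort already set via bond 3)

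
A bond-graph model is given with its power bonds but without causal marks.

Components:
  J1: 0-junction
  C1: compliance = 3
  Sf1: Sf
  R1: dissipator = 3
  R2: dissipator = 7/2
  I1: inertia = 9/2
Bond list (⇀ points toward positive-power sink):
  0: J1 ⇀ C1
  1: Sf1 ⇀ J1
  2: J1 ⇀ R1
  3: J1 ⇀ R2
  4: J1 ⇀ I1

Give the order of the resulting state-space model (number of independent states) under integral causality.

2  (C1, I1 all integral)

#1 stroke→Sf1  (source Sf1 imposes f)
#0 stroke→J1  (C1: C, integral causality)
#2 stroke→R1  (J1: bond 0 brought effort, rest push out)
#3 stroke→R2  (0-jn J1 has e-setter on 0)
#4 stroke→I1  (0-jn J1 has e-setter on 0)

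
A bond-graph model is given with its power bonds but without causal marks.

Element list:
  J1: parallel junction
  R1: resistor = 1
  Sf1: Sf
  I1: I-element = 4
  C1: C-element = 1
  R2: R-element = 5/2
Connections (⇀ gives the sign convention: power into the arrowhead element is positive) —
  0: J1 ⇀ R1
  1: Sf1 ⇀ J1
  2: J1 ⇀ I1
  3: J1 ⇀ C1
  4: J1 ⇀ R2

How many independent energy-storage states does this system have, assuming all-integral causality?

b1 →Sf1  (Sf1 fixes flow; stroke at Sf1)
b2 →I1  (prefer integral on I1)
b3 →J1  (C1: C, integral causality)
b0 →R1  (J1 effort already set via bond 3)
b4 →R2  (common-e at J1 fixed by 3)

2  (C1, I1 all integral)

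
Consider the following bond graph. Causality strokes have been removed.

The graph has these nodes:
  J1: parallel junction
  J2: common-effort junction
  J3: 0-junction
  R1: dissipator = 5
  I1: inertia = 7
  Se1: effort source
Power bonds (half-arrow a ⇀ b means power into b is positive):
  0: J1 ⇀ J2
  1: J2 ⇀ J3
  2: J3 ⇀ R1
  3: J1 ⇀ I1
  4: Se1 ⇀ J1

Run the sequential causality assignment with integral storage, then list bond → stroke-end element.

#0 |J2
#1 |J3
#2 |R1
#3 |I1
#4 |J1

#4 |J1  (Se1: effort source, stroke at far end)
#0 |J2  (J1 effort already set via bond 4)
#3 |I1  (common-e at J1 fixed by 4)
#1 |J3  (0-jn J2 has e-setter on 0)
#2 |R1  (0-jn J3 has e-setter on 1)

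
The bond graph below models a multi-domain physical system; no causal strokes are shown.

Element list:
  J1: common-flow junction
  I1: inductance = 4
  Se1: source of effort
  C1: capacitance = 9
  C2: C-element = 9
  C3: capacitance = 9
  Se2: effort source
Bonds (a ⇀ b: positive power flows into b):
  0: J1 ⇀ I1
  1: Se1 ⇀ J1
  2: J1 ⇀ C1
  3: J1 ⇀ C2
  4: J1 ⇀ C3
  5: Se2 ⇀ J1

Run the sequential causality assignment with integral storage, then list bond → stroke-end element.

bond 1 stroke at J1  (Se1 fixes effort; stroke away)
bond 5 stroke at J1  (source Se2 imposes e)
bond 0 stroke at I1  (prefer integral on I1)
bond 2 stroke at J1  (J1 flow already set via bond 0)
bond 3 stroke at J1  (J1: bond 0 brought flow, rest push out)
bond 4 stroke at J1  (J1 flow already set via bond 0)

bond 0 stroke at I1
bond 1 stroke at J1
bond 2 stroke at J1
bond 3 stroke at J1
bond 4 stroke at J1
bond 5 stroke at J1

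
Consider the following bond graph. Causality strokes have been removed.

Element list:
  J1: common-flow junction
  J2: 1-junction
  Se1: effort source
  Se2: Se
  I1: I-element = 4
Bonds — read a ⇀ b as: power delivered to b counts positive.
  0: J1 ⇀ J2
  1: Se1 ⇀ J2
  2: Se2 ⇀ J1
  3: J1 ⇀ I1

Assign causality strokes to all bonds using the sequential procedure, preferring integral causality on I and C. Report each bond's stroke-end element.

bond 1 stroke→J2  (source Se1 imposes e)
bond 2 stroke→J1  (Se2: effort source, stroke at far end)
bond 0 stroke→J1  (J2 needs exactly one f-in)
bond 3 stroke→I1  (closing 1-jn rule on J1)

b0 →J1
b1 →J2
b2 →J1
b3 →I1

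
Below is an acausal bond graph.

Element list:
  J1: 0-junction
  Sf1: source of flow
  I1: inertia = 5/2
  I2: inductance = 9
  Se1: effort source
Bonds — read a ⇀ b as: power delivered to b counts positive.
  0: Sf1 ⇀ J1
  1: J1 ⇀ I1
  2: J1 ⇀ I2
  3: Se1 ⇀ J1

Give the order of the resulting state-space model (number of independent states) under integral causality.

2  (I1, I2 all integral)

b0 |Sf1  (Sf1 fixes flow; stroke at Sf1)
b3 |J1  (Se1 fixes effort; stroke away)
b1 |I1  (J1: bond 3 brought effort, rest push out)
b2 |I2  (J1: bond 3 brought effort, rest push out)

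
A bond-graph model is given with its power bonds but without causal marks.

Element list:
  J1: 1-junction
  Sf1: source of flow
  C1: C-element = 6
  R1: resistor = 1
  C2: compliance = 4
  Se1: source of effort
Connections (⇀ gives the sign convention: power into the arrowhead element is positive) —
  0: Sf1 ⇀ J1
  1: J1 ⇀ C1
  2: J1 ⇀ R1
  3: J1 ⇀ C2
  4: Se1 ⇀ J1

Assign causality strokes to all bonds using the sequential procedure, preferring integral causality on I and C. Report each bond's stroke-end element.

bond 0 |Sf1
bond 1 |J1
bond 2 |J1
bond 3 |J1
bond 4 |J1

β0 stroke→Sf1  (Sf1 fixes flow; stroke at Sf1)
β4 stroke→J1  (Se1 fixes effort; stroke away)
β1 stroke→J1  (J1 flow already set via bond 0)
β2 stroke→J1  (J1: bond 0 brought flow, rest push out)
β3 stroke→J1  (common-f at J1 fixed by 0)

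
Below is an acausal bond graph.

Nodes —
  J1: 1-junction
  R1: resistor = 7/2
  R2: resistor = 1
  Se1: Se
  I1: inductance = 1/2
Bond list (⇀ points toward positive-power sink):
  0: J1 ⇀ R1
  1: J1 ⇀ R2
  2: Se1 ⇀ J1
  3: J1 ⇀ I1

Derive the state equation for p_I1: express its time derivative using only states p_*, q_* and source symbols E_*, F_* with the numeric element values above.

b2 |J1  (Se1: effort source, stroke at far end)
b3 |I1  (I1 integral (f out))
b0 |J1  (J1 flow already set via bond 3)
b1 |J1  (common-f at J1 fixed by 3)

dp_I1/dt = E_Se1 - 9*p_I1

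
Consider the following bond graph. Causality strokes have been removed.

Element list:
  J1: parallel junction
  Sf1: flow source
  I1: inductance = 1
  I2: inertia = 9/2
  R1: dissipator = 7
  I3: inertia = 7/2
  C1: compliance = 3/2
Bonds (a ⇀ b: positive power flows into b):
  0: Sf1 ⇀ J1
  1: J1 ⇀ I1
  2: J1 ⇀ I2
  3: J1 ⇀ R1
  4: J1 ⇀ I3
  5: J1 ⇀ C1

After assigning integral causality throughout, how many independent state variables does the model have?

4  (C1, I1, I2, I3 all integral)

β0 |Sf1  (Sf1 fixes flow; stroke at Sf1)
β1 |I1  (prefer integral on I1)
β2 |I2  (I2 outputs flow p/I2)
β4 |I3  (I3 outputs flow p/I3)
β5 |J1  (C1 outputs effort q/C1)
β3 |R1  (common-e at J1 fixed by 5)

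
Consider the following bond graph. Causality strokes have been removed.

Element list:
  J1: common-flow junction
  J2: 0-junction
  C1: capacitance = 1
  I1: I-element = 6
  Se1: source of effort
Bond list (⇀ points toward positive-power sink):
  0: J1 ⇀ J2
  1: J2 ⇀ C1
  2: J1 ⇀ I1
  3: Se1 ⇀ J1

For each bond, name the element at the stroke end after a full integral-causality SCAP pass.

bond 0 →J1
bond 1 →J2
bond 2 →I1
bond 3 →J1

bond 3 stroke→J1  (Se1 (Se) sets effort on bond)
bond 1 stroke→J2  (C1: C, integral causality)
bond 0 stroke→J1  (common-e at J2 fixed by 1)
bond 2 stroke→I1  (closing 1-jn rule on J1)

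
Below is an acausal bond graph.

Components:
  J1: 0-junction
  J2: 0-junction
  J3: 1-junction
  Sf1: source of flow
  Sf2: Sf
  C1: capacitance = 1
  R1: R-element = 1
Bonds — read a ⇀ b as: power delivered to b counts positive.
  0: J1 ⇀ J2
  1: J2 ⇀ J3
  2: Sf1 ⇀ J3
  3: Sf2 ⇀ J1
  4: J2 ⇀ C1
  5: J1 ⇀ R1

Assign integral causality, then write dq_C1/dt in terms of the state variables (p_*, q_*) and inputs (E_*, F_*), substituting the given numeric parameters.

#2 |Sf1  (Sf1: flow source, stroke at near end)
#3 |Sf2  (source Sf2 imposes f)
#1 |J3  (1-jn J3 has f-setter on 2)
#4 |J2  (C1 outputs effort q/C1)
#0 |J1  (0-jn J2 has e-setter on 4)
#5 |R1  (J1 effort already set via bond 0)

dq_C1/dt = -F_Sf1 + F_Sf2 - q_C1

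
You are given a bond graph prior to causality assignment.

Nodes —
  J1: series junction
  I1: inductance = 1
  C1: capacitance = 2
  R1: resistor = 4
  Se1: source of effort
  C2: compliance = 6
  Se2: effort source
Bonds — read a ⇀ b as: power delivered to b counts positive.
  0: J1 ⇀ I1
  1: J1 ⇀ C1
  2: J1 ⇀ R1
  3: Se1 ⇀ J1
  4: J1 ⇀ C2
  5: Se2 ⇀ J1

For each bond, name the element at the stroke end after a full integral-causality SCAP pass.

#0 stroke at I1
#1 stroke at J1
#2 stroke at J1
#3 stroke at J1
#4 stroke at J1
#5 stroke at J1

b3 stroke at J1  (Se1: effort source, stroke at far end)
b5 stroke at J1  (Se2 fixes effort; stroke away)
b0 stroke at I1  (I1: I, integral causality)
b1 stroke at J1  (1-jn J1 has f-setter on 0)
b2 stroke at J1  (J1: bond 0 brought flow, rest push out)
b4 stroke at J1  (common-f at J1 fixed by 0)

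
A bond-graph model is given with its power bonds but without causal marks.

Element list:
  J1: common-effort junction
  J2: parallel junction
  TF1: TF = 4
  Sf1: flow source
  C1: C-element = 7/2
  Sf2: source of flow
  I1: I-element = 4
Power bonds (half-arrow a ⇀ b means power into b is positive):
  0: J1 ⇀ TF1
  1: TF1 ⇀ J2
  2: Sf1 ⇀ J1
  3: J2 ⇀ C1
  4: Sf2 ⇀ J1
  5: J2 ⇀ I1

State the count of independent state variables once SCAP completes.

2  (C1, I1 all integral)

β2 stroke→Sf1  (source Sf1 imposes f)
β4 stroke→Sf2  (source Sf2 imposes f)
β0 stroke→J1  (only one effort-in slot at J1)
β1 stroke→TF1  (TF TF1: opposite of bond 0)
β3 stroke→J2  (C1 outputs effort q/C1)
β5 stroke→I1  (0-jn J2 has e-setter on 3)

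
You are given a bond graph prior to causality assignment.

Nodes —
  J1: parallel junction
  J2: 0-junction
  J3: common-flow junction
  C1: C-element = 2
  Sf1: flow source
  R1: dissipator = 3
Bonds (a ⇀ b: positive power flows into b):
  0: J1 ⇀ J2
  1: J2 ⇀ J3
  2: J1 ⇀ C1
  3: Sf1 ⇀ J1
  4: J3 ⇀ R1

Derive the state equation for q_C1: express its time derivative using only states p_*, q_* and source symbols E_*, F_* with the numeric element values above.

dq_C1/dt = F_Sf1 - q_C1/6

#3 |Sf1  (Sf1 fixes flow; stroke at Sf1)
#2 |J1  (C1 outputs effort q/C1)
#0 |J2  (J1 effort already set via bond 2)
#1 |J3  (0-jn J2 has e-setter on 0)
#4 |R1  (J3: last free bond brings flow in)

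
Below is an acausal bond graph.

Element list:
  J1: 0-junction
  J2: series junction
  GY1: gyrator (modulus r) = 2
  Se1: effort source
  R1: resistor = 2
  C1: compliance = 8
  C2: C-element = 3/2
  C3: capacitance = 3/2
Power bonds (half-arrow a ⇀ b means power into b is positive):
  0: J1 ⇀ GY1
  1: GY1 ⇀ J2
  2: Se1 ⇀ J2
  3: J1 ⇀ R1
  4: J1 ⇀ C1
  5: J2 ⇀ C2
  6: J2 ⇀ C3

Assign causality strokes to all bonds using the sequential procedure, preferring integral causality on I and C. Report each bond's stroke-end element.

#2 stroke→J2  (Se1 (Se) sets effort on bond)
#4 stroke→J1  (C1 outputs effort q/C1)
#0 stroke→GY1  (J1 effort already set via bond 4)
#3 stroke→R1  (0-jn J1 has e-setter on 4)
#1 stroke→GY1  (GY1 both-in/both-out from 0)
#5 stroke→J2  (J2: bond 1 brought flow, rest push out)
#6 stroke→J2  (1-jn J2 has f-setter on 1)

bond 0 |GY1
bond 1 |GY1
bond 2 |J2
bond 3 |R1
bond 4 |J1
bond 5 |J2
bond 6 |J2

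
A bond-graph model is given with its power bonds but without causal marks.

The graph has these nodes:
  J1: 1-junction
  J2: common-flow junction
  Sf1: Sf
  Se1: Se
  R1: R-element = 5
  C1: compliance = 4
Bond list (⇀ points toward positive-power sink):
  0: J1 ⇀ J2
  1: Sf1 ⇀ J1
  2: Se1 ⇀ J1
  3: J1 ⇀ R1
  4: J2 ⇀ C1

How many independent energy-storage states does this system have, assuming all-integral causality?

#1 |Sf1  (source Sf1 imposes f)
#2 |J1  (Se1 (Se) sets effort on bond)
#0 |J1  (J1 flow already set via bond 1)
#3 |J1  (J1 flow already set via bond 1)
#4 |J2  (J2 flow already set via bond 0)

1  (C1 all integral)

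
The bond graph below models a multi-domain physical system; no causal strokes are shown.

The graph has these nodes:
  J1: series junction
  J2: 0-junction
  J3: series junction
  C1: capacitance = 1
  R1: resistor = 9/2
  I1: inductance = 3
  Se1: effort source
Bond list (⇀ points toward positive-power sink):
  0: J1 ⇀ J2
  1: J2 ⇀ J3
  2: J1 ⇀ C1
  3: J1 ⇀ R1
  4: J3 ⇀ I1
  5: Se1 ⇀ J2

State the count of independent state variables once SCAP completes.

β5 |J2  (source Se1 imposes e)
β0 |J1  (J2: bond 5 brought effort, rest push out)
β1 |J3  (J2: bond 5 brought effort, rest push out)
β4 |I1  (only one flow-in slot at J3)
β2 |J1  (C1 outputs effort q/C1)
β3 |R1  (J1: last free bond brings flow in)

2  (C1, I1 all integral)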